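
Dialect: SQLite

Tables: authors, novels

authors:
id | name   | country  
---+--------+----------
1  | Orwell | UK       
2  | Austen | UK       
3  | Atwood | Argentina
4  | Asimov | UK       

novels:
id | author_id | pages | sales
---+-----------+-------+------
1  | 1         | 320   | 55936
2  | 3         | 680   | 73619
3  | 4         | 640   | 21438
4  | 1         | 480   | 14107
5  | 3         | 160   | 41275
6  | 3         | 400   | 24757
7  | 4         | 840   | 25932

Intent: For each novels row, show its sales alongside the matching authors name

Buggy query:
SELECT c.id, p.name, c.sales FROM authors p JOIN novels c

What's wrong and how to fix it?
Bug: JOIN with no ON clause produces a cartesian product; every novels row pairs with every authors row

Fix: Add ON c.author_id = p.id to the JOIN

Corrected query:
SELECT c.id, p.name, c.sales FROM authors p JOIN novels c ON c.author_id = p.id

Result:
id | name   | sales
---+--------+------
1  | Orwell | 55936
2  | Atwood | 73619
3  | Asimov | 21438
4  | Orwell | 14107
5  | Atwood | 41275
6  | Atwood | 24757
7  | Asimov | 25932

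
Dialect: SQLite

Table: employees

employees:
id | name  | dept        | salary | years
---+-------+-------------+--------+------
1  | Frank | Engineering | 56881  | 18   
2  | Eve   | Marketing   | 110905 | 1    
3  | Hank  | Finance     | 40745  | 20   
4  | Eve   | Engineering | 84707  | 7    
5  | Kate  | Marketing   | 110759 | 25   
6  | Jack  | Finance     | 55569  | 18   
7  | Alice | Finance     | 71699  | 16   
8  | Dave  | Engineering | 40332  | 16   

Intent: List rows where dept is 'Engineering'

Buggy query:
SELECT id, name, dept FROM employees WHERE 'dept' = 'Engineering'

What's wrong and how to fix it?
Bug: Single quotes denote string literals in SQL; the column name is being compared as a constant string

Fix: Remove the quotes around the column name (or use double quotes for an identifier)

Corrected query:
SELECT id, name, dept FROM employees WHERE dept = 'Engineering'

Result:
id | name  | dept       
---+-------+------------
1  | Frank | Engineering
4  | Eve   | Engineering
8  | Dave  | Engineering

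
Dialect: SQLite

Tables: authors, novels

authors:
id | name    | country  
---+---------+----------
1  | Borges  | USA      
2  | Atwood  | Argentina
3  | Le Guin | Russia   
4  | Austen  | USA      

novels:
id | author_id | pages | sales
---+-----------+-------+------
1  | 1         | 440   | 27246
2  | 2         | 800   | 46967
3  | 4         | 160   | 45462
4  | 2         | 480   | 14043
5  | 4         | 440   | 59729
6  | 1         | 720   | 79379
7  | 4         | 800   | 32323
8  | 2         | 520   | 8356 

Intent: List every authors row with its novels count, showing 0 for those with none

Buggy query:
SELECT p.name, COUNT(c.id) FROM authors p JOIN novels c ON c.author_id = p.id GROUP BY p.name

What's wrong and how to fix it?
Bug: INNER JOIN drops authors rows that have no matching novels rows

Fix: Use LEFT JOIN so parents without children still appear (COUNT(c.id) gives 0)

Corrected query:
SELECT p.name, COUNT(c.id) FROM authors p LEFT JOIN novels c ON c.author_id = p.id GROUP BY p.name

Result:
name    | COUNT(c.id)
--------+------------
Atwood  | 3          
Austen  | 3          
Borges  | 2          
Le Guin | 0          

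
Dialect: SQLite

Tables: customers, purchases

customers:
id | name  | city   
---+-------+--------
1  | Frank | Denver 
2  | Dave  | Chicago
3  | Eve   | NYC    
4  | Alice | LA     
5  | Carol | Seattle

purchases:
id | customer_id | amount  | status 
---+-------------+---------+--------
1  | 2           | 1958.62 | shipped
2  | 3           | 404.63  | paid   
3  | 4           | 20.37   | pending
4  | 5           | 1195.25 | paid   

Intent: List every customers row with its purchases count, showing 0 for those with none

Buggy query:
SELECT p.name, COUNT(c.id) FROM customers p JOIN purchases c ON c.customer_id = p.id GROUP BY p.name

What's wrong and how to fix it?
Bug: An inner join excludes parents with zero children

Fix: Switch to LEFT JOIN to retain unmatched parent rows

Corrected query:
SELECT p.name, COUNT(c.id) FROM customers p LEFT JOIN purchases c ON c.customer_id = p.id GROUP BY p.name

Result:
name  | COUNT(c.id)
------+------------
Alice | 1          
Carol | 1          
Dave  | 1          
Eve   | 1          
Frank | 0          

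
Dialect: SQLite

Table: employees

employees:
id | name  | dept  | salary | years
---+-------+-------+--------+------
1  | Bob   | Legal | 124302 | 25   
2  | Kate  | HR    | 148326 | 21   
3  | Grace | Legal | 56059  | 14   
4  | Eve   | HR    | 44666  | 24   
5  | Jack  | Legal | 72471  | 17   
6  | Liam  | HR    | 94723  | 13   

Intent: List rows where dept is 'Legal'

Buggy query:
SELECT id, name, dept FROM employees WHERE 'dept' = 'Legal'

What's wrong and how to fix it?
Bug: 'dept' in single quotes is a string literal, not the column; the comparison is literal-vs-literal and never true

Fix: Remove the quotes around the column name (or use double quotes for an identifier)

Corrected query:
SELECT id, name, dept FROM employees WHERE dept = 'Legal'

Result:
id | name  | dept 
---+-------+------
1  | Bob   | Legal
3  | Grace | Legal
5  | Jack  | Legal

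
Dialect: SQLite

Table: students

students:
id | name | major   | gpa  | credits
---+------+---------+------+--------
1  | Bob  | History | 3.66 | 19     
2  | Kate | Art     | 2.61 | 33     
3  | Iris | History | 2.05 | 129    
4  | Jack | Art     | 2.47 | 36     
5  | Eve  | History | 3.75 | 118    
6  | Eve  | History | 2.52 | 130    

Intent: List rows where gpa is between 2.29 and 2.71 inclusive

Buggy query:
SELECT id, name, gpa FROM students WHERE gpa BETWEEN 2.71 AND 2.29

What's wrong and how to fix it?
Bug: The bounds are reversed; BETWEEN a AND b requires a <= b to match anything

Fix: Write BETWEEN 2.29 AND 2.71

Corrected query:
SELECT id, name, gpa FROM students WHERE gpa BETWEEN 2.29 AND 2.71

Result:
id | name | gpa 
---+------+-----
2  | Kate | 2.61
4  | Jack | 2.47
6  | Eve  | 2.52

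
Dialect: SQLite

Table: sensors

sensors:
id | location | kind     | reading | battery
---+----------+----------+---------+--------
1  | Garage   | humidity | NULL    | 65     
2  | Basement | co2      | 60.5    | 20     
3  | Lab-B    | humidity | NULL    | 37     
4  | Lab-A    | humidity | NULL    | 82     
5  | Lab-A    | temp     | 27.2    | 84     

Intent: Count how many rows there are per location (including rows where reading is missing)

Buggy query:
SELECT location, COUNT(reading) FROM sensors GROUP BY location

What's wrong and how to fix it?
Bug: COUNT(column) counts non-NULL values only; rows with NULL reading aren't counted

Fix: Use COUNT(*) to count all rows regardless of NULL

Corrected query:
SELECT location, COUNT(*) FROM sensors GROUP BY location

Result:
location | COUNT(*)
---------+---------
Basement | 1       
Garage   | 1       
Lab-A    | 2       
Lab-B    | 1       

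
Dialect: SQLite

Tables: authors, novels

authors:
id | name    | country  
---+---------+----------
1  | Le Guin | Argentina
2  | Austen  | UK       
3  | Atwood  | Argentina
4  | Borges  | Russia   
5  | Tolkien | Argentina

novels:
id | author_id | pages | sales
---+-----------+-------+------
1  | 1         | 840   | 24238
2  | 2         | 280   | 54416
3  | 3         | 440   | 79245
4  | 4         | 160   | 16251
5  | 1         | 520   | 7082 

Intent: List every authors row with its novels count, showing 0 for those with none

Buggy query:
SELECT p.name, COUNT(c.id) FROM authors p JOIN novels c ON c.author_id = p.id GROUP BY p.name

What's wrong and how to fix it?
Bug: INNER JOIN drops authors rows that have no matching novels rows

Fix: Switch to LEFT JOIN to retain unmatched parent rows

Corrected query:
SELECT p.name, COUNT(c.id) FROM authors p LEFT JOIN novels c ON c.author_id = p.id GROUP BY p.name

Result:
name    | COUNT(c.id)
--------+------------
Atwood  | 1          
Austen  | 1          
Borges  | 1          
Le Guin | 2          
Tolkien | 0          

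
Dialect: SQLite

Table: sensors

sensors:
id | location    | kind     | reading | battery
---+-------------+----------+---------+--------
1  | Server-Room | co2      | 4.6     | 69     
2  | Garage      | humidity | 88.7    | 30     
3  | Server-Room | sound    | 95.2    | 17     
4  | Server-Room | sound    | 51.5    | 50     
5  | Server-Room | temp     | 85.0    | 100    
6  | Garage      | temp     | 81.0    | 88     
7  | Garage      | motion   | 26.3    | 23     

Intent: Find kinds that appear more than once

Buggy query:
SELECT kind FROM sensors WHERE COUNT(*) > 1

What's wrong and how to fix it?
Bug: COUNT(*) is an aggregate and cannot be used in WHERE

Fix: Group first, then use HAVING for the count condition

Corrected query:
SELECT kind FROM sensors GROUP BY kind HAVING COUNT(*) > 1

Result:
kind 
-----
sound
temp 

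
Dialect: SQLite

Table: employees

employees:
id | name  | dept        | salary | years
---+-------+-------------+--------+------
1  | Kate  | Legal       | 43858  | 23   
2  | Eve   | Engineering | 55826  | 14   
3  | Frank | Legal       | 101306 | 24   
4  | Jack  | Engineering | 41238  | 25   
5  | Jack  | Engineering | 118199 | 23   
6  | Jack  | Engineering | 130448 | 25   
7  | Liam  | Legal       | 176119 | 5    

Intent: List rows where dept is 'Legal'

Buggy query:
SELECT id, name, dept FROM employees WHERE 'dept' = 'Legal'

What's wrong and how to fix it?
Bug: 'dept' in single quotes is a string literal, not the column; the comparison is literal-vs-literal and never true

Fix: Reference the column as dept without single quotes

Corrected query:
SELECT id, name, dept FROM employees WHERE dept = 'Legal'

Result:
id | name  | dept 
---+-------+------
1  | Kate  | Legal
3  | Frank | Legal
7  | Liam  | Legal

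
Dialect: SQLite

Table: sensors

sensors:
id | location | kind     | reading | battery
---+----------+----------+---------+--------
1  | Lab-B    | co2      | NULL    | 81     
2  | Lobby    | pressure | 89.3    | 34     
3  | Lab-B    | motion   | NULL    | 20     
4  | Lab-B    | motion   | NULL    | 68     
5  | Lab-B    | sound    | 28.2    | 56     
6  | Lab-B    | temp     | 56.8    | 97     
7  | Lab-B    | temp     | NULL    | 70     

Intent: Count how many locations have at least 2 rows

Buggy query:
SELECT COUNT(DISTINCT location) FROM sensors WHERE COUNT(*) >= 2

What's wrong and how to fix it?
Bug: COUNT(*) cannot appear in WHERE; the per-group count doesn't exist yet

Fix: Group first with HAVING COUNT(*) >= 2, then COUNT the resulting groups

Corrected query:
SELECT COUNT(*) FROM (SELECT location FROM sensors GROUP BY location HAVING COUNT(*) >= 2)

Result:
COUNT(*)
--------
1       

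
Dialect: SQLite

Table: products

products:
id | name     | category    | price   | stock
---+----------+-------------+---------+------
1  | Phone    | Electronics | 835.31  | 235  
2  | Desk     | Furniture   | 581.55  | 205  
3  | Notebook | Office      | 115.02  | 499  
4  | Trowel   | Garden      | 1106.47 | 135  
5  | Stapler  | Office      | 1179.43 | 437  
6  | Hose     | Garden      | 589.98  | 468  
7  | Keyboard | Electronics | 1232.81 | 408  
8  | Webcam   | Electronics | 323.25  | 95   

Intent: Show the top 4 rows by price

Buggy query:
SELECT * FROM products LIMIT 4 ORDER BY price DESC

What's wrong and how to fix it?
Bug: ORDER BY cannot follow LIMIT; LIMIT is the final clause

Fix: Swap the clauses: ORDER BY first, then LIMIT

Corrected query:
SELECT * FROM products ORDER BY price DESC LIMIT 4

Result:
id | name     | category    | price   | stock
---+----------+-------------+---------+------
7  | Keyboard | Electronics | 1232.81 | 408  
5  | Stapler  | Office      | 1179.43 | 437  
4  | Trowel   | Garden      | 1106.47 | 135  
1  | Phone    | Electronics | 835.31  | 235  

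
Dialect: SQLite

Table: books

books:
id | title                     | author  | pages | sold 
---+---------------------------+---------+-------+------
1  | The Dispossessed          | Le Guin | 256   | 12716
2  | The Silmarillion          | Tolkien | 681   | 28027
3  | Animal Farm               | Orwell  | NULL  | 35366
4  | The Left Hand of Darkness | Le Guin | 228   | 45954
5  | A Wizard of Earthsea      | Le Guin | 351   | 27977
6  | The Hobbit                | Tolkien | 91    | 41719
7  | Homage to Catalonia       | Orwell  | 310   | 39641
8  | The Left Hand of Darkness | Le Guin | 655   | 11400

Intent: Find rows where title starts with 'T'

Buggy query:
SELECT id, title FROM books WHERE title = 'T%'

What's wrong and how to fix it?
Bug: '=' compares the literal string including the % character; pattern matching needs LIKE

Fix: Use LIKE for wildcard pattern matching

Corrected query:
SELECT id, title FROM books WHERE title LIKE 'T%'

Result:
id | title                    
---+--------------------------
1  | The Dispossessed         
2  | The Silmarillion         
4  | The Left Hand of Darkness
6  | The Hobbit               
8  | The Left Hand of Darkness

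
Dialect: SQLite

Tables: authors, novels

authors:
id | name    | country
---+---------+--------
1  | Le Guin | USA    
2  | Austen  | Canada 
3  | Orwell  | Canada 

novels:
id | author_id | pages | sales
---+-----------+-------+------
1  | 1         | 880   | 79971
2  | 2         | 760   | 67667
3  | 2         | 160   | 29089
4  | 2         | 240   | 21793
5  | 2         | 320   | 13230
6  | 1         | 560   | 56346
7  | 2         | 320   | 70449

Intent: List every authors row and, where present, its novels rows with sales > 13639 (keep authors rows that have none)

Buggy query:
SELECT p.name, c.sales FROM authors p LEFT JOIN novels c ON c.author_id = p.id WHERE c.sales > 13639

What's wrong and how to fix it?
Bug: Filtering c.sales in WHERE discards the NULL rows produced by LEFT JOIN, turning it into an inner join

Fix: Put 'c.sales > 13639' in the JOIN's ON clause instead of WHERE

Corrected query:
SELECT p.name, c.sales FROM authors p LEFT JOIN novels c ON c.author_id = p.id AND c.sales > 13639

Result:
name    | sales
--------+------
Le Guin | 56346
Le Guin | 79971
Austen  | 21793
Austen  | 29089
Austen  | 67667
Austen  | 70449
Orwell  | NULL 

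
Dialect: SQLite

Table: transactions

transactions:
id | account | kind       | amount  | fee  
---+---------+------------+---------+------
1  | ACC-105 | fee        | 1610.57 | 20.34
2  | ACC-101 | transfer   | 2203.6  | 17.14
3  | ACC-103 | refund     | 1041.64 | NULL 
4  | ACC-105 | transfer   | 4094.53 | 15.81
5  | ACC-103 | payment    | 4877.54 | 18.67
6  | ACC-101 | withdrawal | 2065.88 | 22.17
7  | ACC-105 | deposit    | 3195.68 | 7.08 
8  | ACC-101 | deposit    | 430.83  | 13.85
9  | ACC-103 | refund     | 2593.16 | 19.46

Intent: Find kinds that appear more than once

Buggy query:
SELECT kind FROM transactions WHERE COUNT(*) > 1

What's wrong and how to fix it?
Bug: WHERE can't reference COUNT(*); aggregates are computed after WHERE

Fix: Group first, then use HAVING for the count condition

Corrected query:
SELECT kind FROM transactions GROUP BY kind HAVING COUNT(*) > 1

Result:
kind    
--------
deposit 
refund  
transfer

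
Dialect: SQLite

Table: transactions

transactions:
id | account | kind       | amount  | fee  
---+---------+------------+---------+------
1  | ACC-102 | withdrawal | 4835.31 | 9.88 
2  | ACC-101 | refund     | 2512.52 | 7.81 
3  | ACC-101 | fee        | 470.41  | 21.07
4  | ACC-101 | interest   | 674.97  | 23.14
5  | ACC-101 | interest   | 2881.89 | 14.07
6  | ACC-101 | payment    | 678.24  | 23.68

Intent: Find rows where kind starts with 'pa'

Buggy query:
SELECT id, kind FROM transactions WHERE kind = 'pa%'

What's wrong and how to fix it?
Bug: '=' compares the literal string including the % character; pattern matching needs LIKE

Fix: Replace '=' with LIKE so 'pa%' is treated as a pattern

Corrected query:
SELECT id, kind FROM transactions WHERE kind LIKE 'pa%'

Result:
id | kind   
---+--------
6  | payment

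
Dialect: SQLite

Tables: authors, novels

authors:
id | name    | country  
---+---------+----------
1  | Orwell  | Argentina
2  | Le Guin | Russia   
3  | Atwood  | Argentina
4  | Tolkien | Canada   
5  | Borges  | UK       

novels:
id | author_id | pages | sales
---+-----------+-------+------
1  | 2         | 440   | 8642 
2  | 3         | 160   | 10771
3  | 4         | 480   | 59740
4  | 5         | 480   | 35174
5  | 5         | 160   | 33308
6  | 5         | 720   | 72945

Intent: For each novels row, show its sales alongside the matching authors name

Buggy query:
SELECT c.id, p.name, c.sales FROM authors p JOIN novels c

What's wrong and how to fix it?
Bug: JOIN with no ON clause produces a cartesian product; every novels row pairs with every authors row

Fix: Add ON c.author_id = p.id to the JOIN

Corrected query:
SELECT c.id, p.name, c.sales FROM authors p JOIN novels c ON c.author_id = p.id

Result:
id | name    | sales
---+---------+------
1  | Le Guin | 8642 
2  | Atwood  | 10771
3  | Tolkien | 59740
4  | Borges  | 35174
5  | Borges  | 33308
6  | Borges  | 72945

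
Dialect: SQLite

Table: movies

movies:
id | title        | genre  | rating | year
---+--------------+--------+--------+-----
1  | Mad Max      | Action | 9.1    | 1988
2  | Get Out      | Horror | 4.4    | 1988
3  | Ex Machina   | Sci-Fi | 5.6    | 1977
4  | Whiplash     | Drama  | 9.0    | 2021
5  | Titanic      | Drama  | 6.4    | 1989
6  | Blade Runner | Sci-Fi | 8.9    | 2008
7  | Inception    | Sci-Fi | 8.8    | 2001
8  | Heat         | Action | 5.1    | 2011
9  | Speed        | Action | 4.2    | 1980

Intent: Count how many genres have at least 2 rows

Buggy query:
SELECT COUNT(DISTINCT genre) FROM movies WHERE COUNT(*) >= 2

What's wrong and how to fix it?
Bug: WHERE filters individual rows, not groups, so a group-level COUNT is invalid there

Fix: Use a subquery that GROUPs and filters with HAVING, then count its rows

Corrected query:
SELECT COUNT(*) FROM (SELECT genre FROM movies GROUP BY genre HAVING COUNT(*) >= 2)

Result:
COUNT(*)
--------
3       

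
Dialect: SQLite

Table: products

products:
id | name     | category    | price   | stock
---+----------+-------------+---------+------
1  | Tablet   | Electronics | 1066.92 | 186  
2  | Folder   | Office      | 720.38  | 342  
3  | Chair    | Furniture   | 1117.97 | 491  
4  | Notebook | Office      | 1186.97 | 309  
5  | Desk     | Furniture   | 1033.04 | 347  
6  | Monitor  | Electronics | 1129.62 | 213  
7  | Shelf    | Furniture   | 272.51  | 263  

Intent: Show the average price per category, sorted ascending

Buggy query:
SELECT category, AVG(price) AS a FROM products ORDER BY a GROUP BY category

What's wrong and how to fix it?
Bug: ORDER BY appears before GROUP BY; SQL clause order requires GROUP BY first

Fix: Move ORDER BY to the end, after GROUP BY

Corrected query:
SELECT category, AVG(price) AS a FROM products GROUP BY category ORDER BY a

Result:
category    | a      
------------+--------
Furniture   | 807.84 
Office      | 953.675
Electronics | 1098.27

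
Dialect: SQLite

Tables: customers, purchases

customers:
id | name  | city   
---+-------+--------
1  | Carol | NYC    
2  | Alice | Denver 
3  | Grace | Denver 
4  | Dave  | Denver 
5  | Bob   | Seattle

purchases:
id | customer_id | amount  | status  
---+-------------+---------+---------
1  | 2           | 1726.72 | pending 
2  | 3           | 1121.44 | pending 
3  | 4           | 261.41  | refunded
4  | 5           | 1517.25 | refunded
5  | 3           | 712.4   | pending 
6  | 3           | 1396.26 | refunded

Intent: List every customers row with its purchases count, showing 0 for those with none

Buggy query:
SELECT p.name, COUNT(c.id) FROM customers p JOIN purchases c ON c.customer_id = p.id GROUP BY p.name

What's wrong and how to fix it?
Bug: INNER JOIN drops customers rows that have no matching purchases rows

Fix: Switch to LEFT JOIN to retain unmatched parent rows

Corrected query:
SELECT p.name, COUNT(c.id) FROM customers p LEFT JOIN purchases c ON c.customer_id = p.id GROUP BY p.name

Result:
name  | COUNT(c.id)
------+------------
Alice | 1          
Bob   | 1          
Carol | 0          
Dave  | 1          
Grace | 3          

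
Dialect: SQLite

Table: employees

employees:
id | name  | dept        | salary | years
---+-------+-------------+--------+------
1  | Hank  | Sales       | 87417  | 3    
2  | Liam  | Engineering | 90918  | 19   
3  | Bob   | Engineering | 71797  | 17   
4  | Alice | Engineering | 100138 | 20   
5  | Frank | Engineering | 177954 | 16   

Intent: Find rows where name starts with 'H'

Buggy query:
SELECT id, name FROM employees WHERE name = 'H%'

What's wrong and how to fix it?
Bug: '=' compares the literal string including the % character; pattern matching needs LIKE

Fix: Replace '=' with LIKE so 'H%' is treated as a pattern

Corrected query:
SELECT id, name FROM employees WHERE name LIKE 'H%'

Result:
id | name
---+-----
1  | Hank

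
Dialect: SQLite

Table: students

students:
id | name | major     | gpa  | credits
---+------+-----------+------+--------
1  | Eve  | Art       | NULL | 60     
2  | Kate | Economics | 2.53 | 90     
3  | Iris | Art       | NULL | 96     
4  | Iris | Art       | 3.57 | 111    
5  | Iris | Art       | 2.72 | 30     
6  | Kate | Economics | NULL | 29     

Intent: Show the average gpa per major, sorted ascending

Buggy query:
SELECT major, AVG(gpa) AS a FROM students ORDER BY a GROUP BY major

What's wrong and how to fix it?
Bug: ORDER BY appears before GROUP BY; SQL clause order requires GROUP BY first

Fix: Reorder: SELECT … FROM … GROUP BY … ORDER BY …

Corrected query:
SELECT major, AVG(gpa) AS a FROM students GROUP BY major ORDER BY a

Result:
major     | a    
----------+------
Economics | 2.53 
Art       | 3.145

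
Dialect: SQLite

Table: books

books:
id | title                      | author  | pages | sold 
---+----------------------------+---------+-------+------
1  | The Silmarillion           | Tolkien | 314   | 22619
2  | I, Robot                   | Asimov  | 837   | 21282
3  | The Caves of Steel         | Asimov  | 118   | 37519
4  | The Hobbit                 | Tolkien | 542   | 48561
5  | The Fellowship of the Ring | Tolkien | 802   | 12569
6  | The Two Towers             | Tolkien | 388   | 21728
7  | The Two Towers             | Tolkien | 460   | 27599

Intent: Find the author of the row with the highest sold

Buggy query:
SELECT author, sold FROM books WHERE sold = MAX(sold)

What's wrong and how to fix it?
Bug: MAX(sold) is an aggregate and cannot be used directly in WHERE

Fix: Use a subquery: WHERE sold = (SELECT MAX(sold) FROM books)

Corrected query:
SELECT author, sold FROM books WHERE sold = (SELECT MAX(sold) FROM books)

Result:
author  | sold 
--------+------
Tolkien | 48561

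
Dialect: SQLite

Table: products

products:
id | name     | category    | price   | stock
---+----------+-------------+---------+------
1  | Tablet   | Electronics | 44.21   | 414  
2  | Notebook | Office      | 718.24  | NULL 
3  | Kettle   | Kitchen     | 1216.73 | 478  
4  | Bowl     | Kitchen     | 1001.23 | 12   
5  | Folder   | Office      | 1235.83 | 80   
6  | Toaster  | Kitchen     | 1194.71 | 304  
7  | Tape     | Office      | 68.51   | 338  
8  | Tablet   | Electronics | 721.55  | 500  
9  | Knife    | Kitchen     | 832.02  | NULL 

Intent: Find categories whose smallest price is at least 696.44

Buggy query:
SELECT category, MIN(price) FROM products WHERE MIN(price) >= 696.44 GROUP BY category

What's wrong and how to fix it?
Bug: MIN() in WHERE is a misuse of aggregate

Fix: Use HAVING for the per-group MIN condition

Corrected query:
SELECT category, MIN(price) FROM products GROUP BY category HAVING MIN(price) >= 696.44

Result:
category | MIN(price)
---------+-----------
Kitchen  | 832.02    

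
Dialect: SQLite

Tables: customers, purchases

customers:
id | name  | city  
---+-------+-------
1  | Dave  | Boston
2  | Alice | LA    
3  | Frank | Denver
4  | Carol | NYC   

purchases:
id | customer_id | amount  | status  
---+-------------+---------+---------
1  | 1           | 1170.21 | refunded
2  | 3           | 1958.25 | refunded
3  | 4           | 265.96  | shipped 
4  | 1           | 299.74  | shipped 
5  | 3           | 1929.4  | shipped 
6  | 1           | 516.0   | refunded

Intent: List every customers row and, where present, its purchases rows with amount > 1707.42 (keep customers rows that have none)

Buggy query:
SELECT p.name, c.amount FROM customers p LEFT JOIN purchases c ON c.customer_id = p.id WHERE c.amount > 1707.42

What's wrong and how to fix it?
Bug: A WHERE condition on the right-hand table after LEFT JOIN drops unmatched parents

Fix: Put 'c.amount > 1707.42' in the JOIN's ON clause instead of WHERE

Corrected query:
SELECT p.name, c.amount FROM customers p LEFT JOIN purchases c ON c.customer_id = p.id AND c.amount > 1707.42

Result:
name  | amount 
------+--------
Dave  | NULL   
Alice | NULL   
Frank | 1929.4 
Frank | 1958.25
Carol | NULL   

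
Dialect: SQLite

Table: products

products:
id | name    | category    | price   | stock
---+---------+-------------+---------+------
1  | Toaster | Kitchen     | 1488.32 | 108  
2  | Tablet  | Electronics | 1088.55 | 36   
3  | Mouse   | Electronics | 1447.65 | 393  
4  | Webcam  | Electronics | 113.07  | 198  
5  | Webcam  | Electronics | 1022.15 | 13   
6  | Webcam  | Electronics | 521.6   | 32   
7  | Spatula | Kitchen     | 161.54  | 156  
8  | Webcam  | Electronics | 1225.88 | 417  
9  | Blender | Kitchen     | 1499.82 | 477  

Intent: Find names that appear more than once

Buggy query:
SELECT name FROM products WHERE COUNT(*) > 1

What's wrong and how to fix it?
Bug: WHERE can't reference COUNT(*); aggregates are computed after WHERE

Fix: GROUP BY name, then filter groups with HAVING COUNT(*) > 1

Corrected query:
SELECT name FROM products GROUP BY name HAVING COUNT(*) > 1

Result:
name  
------
Webcam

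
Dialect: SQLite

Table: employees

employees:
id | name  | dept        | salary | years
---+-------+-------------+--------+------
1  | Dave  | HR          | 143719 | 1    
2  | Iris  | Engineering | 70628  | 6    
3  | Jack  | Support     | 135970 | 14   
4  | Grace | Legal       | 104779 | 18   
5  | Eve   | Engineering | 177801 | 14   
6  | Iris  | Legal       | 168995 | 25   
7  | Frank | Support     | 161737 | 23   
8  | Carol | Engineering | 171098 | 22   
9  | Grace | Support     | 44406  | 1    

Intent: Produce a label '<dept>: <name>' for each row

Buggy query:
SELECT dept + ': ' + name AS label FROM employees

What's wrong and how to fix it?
Bug: SQLite uses || for string concatenation; + coerces text to numbers (yielding 0)

Fix: Replace + with || to concatenate text

Corrected query:
SELECT dept || ': ' || name AS label FROM employees

Result:
label             
------------------
HR: Dave          
Engineering: Iris 
Support: Jack     
Legal: Grace      
Engineering: Eve  
Legal: Iris       
Support: Frank    
Engineering: Carol
Support: Grace    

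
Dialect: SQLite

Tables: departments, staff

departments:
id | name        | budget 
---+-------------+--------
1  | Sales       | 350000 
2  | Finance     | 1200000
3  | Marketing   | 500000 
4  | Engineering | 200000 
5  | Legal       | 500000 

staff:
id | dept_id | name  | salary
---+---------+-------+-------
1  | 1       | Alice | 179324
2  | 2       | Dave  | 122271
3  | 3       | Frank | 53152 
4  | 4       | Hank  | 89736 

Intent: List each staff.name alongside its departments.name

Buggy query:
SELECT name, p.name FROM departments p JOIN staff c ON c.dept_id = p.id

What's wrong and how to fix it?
Bug: 'name' exists in both joined tables, so the database can't tell which one is meant

Fix: Prefix ambiguous columns with the table alias

Corrected query:
SELECT c.name, p.name FROM departments p JOIN staff c ON c.dept_id = p.id

Result:
name  | name       
------+------------
Alice | Sales      
Dave  | Finance    
Frank | Marketing  
Hank  | Engineering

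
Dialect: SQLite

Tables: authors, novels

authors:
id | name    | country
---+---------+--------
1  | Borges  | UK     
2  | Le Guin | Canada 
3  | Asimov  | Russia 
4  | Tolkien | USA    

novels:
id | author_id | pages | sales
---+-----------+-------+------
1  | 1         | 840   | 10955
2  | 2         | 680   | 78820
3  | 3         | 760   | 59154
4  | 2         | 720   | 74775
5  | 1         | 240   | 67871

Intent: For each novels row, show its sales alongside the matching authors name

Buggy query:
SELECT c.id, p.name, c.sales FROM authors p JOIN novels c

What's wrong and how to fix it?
Bug: JOIN with no ON clause produces a cartesian product; every novels row pairs with every authors row

Fix: Add ON c.author_id = p.id to the JOIN

Corrected query:
SELECT c.id, p.name, c.sales FROM authors p JOIN novels c ON c.author_id = p.id

Result:
id | name    | sales
---+---------+------
1  | Borges  | 10955
2  | Le Guin | 78820
3  | Asimov  | 59154
4  | Le Guin | 74775
5  | Borges  | 67871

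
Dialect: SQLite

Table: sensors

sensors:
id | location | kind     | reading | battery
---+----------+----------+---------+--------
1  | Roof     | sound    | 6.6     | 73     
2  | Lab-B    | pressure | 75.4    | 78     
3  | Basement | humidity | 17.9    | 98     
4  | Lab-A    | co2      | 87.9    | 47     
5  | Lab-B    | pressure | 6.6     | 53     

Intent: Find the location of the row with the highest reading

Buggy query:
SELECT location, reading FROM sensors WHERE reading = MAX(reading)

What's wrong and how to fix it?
Bug: WHERE is evaluated per row; an aggregate over the whole table isn't defined there

Fix: Use a subquery: WHERE reading = (SELECT MAX(reading) FROM sensors)

Corrected query:
SELECT location, reading FROM sensors WHERE reading = (SELECT MAX(reading) FROM sensors)

Result:
location | reading
---------+--------
Lab-A    | 87.9   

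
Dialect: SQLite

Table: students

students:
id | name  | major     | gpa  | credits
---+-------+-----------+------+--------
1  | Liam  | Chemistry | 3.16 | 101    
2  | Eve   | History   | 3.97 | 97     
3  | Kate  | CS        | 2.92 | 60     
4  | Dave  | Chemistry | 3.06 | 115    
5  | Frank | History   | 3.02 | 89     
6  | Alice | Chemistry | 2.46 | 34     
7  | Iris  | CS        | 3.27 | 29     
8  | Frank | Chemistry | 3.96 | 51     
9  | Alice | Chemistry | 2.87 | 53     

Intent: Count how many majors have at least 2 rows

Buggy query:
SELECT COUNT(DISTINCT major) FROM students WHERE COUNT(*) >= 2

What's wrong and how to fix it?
Bug: COUNT(*) cannot appear in WHERE; the per-group count doesn't exist yet

Fix: Use a subquery that GROUPs and filters with HAVING, then count its rows

Corrected query:
SELECT COUNT(*) FROM (SELECT major FROM students GROUP BY major HAVING COUNT(*) >= 2)

Result:
COUNT(*)
--------
3       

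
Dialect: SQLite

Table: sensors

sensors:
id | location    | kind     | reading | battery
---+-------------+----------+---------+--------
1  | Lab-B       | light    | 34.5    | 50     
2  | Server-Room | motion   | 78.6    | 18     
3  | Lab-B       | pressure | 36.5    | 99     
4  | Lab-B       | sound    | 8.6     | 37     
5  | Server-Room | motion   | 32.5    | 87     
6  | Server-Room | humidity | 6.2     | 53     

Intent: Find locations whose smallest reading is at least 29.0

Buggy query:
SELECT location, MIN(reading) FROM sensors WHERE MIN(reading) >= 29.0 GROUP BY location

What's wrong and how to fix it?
Bug: Aggregates like MIN are computed per group after WHERE runs

Fix: Use HAVING for the per-group MIN condition

Corrected query:
SELECT location, MIN(reading) FROM sensors GROUP BY location HAVING MIN(reading) >= 29.0

Result:
(no rows)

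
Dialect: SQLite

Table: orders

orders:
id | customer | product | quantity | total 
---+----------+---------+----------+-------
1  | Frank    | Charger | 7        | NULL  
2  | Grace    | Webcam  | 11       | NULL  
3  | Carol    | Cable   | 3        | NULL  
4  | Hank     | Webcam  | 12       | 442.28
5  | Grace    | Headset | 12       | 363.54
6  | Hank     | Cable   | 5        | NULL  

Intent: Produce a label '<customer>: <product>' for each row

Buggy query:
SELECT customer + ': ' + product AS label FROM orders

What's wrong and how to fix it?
Bug: '+' is numeric addition; on text columns SQLite converts them to 0 instead of concatenating

Fix: Replace + with || to concatenate text

Corrected query:
SELECT customer || ': ' || product AS label FROM orders

Result:
label         
--------------
Frank: Charger
Grace: Webcam 
Carol: Cable  
Hank: Webcam  
Grace: Headset
Hank: Cable   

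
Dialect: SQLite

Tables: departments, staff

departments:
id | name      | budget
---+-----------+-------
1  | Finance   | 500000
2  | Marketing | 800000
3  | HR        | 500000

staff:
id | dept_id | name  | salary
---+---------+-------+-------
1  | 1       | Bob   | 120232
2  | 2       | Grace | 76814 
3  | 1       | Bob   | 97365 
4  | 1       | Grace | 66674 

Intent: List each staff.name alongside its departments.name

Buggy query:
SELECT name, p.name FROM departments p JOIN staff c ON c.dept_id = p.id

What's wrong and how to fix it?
Bug: Both tables have a 'name' column; the unqualified reference is ambiguous

Fix: Prefix ambiguous columns with the table alias

Corrected query:
SELECT c.name, p.name FROM departments p JOIN staff c ON c.dept_id = p.id

Result:
name  | name     
------+----------
Bob   | Finance  
Grace | Marketing
Bob   | Finance  
Grace | Finance  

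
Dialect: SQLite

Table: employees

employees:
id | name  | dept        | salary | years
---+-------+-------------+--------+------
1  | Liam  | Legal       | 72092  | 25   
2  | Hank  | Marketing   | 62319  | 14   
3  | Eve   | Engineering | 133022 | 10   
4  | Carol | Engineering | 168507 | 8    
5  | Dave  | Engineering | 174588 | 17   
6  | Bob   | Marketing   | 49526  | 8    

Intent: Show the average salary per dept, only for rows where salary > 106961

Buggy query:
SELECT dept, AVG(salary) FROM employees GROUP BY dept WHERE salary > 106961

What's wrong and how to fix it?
Bug: Row-level WHERE must come before GROUP BY in the clause order

Fix: Place WHERE between FROM and GROUP BY

Corrected query:
SELECT dept, AVG(salary) FROM employees WHERE salary > 106961 GROUP BY dept

Result:
dept        | AVG(salary)  
------------+--------------
Engineering | 158705.666667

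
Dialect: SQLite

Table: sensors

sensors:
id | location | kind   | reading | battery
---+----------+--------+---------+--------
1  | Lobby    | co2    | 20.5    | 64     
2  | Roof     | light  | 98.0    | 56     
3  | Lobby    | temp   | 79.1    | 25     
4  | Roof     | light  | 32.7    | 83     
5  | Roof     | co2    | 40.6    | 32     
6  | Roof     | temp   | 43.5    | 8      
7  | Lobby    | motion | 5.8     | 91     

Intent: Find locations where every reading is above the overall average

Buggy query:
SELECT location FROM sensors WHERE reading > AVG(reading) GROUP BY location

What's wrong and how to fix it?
Bug: AVG() is an aggregate; it can't sit directly in WHERE

Fix: Compute the overall average in a scalar subquery and compare each group's MIN against it in HAVING

Corrected query:
SELECT location FROM sensors GROUP BY location HAVING MIN(reading) > (SELECT AVG(reading) FROM sensors)

Result:
(no rows)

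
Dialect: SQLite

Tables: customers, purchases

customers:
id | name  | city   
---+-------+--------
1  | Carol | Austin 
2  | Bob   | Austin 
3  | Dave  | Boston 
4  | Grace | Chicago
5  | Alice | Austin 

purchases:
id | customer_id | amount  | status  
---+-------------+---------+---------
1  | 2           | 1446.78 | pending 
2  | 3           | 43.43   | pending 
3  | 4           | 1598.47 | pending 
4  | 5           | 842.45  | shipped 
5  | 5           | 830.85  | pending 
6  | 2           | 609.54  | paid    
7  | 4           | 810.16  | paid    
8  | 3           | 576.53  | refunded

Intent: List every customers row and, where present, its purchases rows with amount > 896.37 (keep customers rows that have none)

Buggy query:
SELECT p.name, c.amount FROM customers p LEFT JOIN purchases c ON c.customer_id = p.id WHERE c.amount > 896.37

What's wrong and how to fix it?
Bug: A WHERE condition on the right-hand table after LEFT JOIN drops unmatched parents

Fix: Put 'c.amount > 896.37' in the JOIN's ON clause instead of WHERE

Corrected query:
SELECT p.name, c.amount FROM customers p LEFT JOIN purchases c ON c.customer_id = p.id AND c.amount > 896.37

Result:
name  | amount 
------+--------
Carol | NULL   
Bob   | 1446.78
Dave  | NULL   
Grace | 1598.47
Alice | NULL   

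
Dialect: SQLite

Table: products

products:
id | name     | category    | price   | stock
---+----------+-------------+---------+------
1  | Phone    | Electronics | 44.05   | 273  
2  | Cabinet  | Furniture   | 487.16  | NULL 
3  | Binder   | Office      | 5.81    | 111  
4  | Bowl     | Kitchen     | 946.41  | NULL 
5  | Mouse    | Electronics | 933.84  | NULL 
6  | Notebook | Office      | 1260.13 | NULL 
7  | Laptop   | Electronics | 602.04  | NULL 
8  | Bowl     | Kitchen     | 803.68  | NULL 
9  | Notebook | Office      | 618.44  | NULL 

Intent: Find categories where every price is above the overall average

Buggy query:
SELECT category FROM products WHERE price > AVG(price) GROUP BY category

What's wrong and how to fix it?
Bug: WHERE evaluates per row before aggregation, so AVG() is unavailable

Fix: Compute the overall average in a scalar subquery and compare each group's MIN against it in HAVING

Corrected query:
SELECT category FROM products GROUP BY category HAVING MIN(price) > (SELECT AVG(price) FROM products)

Result:
category
--------
Kitchen 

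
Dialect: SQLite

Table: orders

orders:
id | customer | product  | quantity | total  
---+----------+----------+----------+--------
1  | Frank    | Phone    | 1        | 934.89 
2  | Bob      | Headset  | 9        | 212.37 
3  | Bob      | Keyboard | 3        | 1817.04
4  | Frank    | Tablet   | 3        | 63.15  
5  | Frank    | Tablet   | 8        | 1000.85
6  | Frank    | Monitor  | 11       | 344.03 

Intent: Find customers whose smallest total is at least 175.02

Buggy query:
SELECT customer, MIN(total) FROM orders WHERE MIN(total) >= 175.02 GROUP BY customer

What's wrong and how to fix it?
Bug: MIN() in WHERE is a misuse of aggregate

Fix: Replace WHERE with HAVING after the GROUP BY

Corrected query:
SELECT customer, MIN(total) FROM orders GROUP BY customer HAVING MIN(total) >= 175.02

Result:
customer | MIN(total)
---------+-----------
Bob      | 212.37    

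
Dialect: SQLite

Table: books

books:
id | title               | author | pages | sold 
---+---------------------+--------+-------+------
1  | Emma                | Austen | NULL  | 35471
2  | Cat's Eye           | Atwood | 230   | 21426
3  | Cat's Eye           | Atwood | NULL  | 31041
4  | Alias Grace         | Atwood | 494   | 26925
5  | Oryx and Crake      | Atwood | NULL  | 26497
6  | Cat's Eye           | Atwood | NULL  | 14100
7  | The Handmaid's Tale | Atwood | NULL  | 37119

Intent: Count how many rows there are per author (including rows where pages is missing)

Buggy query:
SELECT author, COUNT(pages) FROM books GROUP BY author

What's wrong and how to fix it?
Bug: COUNT(pages) skips NULLs, so groups with missing pages are undercounted

Fix: Replace COUNT(pages) with COUNT(*)

Corrected query:
SELECT author, COUNT(*) FROM books GROUP BY author

Result:
author | COUNT(*)
-------+---------
Atwood | 6       
Austen | 1       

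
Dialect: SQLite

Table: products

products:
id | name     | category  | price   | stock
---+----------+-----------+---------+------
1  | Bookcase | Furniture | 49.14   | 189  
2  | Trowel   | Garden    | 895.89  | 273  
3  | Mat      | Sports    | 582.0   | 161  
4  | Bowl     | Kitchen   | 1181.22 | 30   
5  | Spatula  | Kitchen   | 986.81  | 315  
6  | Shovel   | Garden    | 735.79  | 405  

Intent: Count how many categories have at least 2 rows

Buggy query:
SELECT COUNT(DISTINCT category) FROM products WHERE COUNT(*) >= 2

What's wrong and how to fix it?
Bug: COUNT(*) cannot appear in WHERE; the per-group count doesn't exist yet

Fix: Use a subquery that GROUPs and filters with HAVING, then count its rows

Corrected query:
SELECT COUNT(*) FROM (SELECT category FROM products GROUP BY category HAVING COUNT(*) >= 2)

Result:
COUNT(*)
--------
2       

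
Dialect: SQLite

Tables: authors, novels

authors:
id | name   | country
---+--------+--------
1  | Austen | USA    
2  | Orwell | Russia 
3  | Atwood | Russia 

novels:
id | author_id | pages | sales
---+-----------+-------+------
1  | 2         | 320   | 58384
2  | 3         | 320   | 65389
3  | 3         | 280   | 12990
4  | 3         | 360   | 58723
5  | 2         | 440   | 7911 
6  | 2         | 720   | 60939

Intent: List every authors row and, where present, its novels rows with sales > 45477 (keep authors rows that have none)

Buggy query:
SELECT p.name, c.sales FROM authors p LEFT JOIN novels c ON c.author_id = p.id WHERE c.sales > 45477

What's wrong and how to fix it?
Bug: A WHERE condition on the right-hand table after LEFT JOIN drops unmatched parents

Fix: Move the right-table condition into the ON clause so unmatched parents are kept

Corrected query:
SELECT p.name, c.sales FROM authors p LEFT JOIN novels c ON c.author_id = p.id AND c.sales > 45477

Result:
name   | sales
-------+------
Austen | NULL 
Orwell | 58384
Orwell | 60939
Atwood | 58723
Atwood | 65389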